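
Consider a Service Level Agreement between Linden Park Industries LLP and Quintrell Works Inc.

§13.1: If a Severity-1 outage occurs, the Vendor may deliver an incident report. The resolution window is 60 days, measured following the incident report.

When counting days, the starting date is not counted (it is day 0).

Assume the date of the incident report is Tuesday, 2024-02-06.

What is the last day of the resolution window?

The last day of the resolution window: 2024-02-06 + 60 days = 2024-04-06.

2024-04-06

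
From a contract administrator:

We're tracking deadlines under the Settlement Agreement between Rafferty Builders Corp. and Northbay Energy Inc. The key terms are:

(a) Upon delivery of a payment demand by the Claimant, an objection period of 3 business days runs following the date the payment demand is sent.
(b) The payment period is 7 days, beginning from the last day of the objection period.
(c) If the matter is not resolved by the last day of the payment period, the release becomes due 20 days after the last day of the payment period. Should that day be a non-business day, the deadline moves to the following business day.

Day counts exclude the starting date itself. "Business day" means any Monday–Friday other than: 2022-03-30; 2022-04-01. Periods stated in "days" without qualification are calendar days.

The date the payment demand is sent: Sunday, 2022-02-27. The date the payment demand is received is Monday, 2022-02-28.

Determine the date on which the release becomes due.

From Sunday, 2022-02-27, 3 business days (Feb 28, Mar 1, Mar 2, skipping weekends) brings us to Wednesday, 2022-03-02, which is the last day of the objection period.
Adding 7 calendar days to 2022-03-02 gives 2022-03-09, which is the last day of the payment period.
Adding 20 calendar days to 2022-03-09 gives 2022-03-29, which is the date on which the release becomes due. 2022-03-29 is a Tuesday and is not a listed holiday, so no roll-forward applies.

2022-03-29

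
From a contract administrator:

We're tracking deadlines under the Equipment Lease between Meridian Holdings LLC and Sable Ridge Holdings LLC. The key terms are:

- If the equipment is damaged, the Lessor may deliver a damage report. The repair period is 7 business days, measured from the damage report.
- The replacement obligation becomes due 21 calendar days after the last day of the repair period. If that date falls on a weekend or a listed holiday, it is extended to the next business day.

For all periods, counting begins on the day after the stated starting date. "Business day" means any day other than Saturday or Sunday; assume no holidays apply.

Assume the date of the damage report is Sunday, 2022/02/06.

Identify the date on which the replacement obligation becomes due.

The last day of the repair period: counting 7 business days from Sunday, 2022/02/06 (Feb 7, Feb 8, Feb 9, Feb 10, Feb 11, Feb 14, Feb 15, skipping weekends) reaches Tuesday, 2022/02/15.
The date on which the replacement obligation becomes due: 2022/02/15 + 21 days = 2022/03/08. 2022/03/08 is a Tuesday, so no roll-forward applies.

2022/03/08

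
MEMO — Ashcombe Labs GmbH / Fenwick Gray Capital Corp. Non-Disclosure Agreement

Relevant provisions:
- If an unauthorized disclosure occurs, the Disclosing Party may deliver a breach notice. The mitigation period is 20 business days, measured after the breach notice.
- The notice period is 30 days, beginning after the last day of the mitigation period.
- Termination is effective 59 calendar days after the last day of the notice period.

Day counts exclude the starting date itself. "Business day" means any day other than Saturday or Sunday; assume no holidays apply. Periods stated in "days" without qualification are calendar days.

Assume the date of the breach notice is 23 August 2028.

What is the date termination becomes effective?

From Wednesday, 23 August 2028, 20 business days (Aug 24, Aug 25, Aug 28, Aug 29, …, Sep 18, Sep 19, Sep 20, skipping weekends) brings us to Wednesday, 20 September 2028, which is the last day of the mitigation period.
The last day of the notice period: 30 calendar days after 20 September 2028 is 20 October 2028.
Adding 59 calendar days to 20 October 2028 gives 18 December 2028, which is the date termination becomes effective.

18 December 2028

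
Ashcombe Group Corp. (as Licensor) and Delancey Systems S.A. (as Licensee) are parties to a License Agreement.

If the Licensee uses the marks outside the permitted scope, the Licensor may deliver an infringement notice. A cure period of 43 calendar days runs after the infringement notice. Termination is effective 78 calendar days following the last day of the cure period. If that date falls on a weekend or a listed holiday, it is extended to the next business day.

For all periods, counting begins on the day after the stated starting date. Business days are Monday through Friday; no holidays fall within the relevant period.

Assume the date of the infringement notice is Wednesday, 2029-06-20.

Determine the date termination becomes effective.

2029-10-19

Adding 43 calendar days to 2029-06-20 gives 2029-08-02, which is the last day of the cure period.
Adding 78 calendar days to 2029-08-02 gives 2029-10-19, which is the date termination becomes effective. 2029-10-19 is a Friday, so no roll-forward applies.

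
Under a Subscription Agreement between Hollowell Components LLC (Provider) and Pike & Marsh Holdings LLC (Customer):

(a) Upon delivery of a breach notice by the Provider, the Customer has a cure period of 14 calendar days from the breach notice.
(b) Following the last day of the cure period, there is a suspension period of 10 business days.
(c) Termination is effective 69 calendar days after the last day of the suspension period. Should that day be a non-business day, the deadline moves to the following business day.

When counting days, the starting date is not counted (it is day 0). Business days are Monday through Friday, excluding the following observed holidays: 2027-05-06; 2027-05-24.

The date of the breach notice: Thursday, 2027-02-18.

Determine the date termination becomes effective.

The last day of the cure period: 14 calendar days after 2027-02-18 is 2027-03-04.
The last day of the suspension period: 10 business days after Thursday, 2027-03-04, skipping weekends — Mar 5, Mar 8, Mar 9, Mar 10, Mar 11, Mar 12, Mar 15, Mar 16, Mar 17, Mar 18 — lands on Thursday, 2027-03-18.
The date termination becomes effective: 2027-03-18 + 69 days = 2027-05-26. 2027-05-26 is a Wednesday and is not a listed holiday, so no roll-forward applies.

2027-05-26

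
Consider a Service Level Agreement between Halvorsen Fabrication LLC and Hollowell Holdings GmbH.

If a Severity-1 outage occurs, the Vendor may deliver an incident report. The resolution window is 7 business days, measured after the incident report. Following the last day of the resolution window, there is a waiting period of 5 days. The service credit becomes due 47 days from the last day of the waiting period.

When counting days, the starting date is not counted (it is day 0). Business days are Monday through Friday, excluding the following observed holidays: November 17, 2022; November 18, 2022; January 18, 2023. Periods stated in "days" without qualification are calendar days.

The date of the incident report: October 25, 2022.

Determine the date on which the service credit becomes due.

The last day of the resolution window: 7 business days after Tuesday, October 25, 2022, skipping weekends — Oct 26, Oct 27, Oct 28, Oct 31, Nov 1, Nov 2, Nov 3 — lands on Thursday, November 3, 2022.
Adding 5 calendar days to November 3, 2022 gives November 8, 2022, which is the last day of the waiting period.
The date on which the service credit becomes due: November 8, 2022 + 47 days = December 25, 2022.

December 25, 2022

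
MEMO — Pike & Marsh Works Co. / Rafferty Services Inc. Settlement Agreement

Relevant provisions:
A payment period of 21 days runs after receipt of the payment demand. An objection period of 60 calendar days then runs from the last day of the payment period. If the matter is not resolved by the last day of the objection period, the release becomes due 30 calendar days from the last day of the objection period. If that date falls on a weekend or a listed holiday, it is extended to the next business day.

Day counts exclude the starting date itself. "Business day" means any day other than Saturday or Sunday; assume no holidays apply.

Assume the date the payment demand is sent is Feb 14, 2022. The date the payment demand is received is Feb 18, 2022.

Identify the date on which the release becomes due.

Jun 9, 2022

Adding 21 calendar days to Feb 18, 2022 gives Mar 11, 2022, which is the last day of the payment period.
Adding 60 calendar days to Mar 11, 2022 gives May 10, 2022, which is the last day of the objection period.
Adding 30 calendar days to May 10, 2022 gives Jun 9, 2022, which is the date on which the release becomes due. Jun 9, 2022 is a Thursday, so no roll-forward applies.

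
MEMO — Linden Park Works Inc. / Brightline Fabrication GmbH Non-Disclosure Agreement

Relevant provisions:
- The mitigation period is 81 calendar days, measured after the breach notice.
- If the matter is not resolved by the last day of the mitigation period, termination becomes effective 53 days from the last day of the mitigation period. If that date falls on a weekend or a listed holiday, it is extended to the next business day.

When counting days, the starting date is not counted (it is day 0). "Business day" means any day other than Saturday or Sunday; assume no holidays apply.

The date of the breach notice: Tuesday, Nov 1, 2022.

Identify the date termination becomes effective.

The last day of the mitigation period: 81 calendar days after Nov 1, 2022 is Jan 21, 2023.
Adding 53 calendar days to Jan 21, 2023 gives Mar 15, 2023, which is the date termination becomes effective. Mar 15, 2023 is a Wednesday, so no roll-forward applies.

Mar 15, 2023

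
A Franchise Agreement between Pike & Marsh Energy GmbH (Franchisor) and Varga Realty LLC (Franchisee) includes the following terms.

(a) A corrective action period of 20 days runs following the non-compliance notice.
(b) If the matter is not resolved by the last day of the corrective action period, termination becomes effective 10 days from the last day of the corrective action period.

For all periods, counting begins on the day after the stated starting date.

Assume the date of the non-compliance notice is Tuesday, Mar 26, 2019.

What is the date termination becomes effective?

Apr 25, 2019

Adding 20 calendar days to Mar 26, 2019 gives Apr 15, 2019, which is the last day of the corrective action period.
Adding 10 calendar days to Apr 15, 2019 gives Apr 25, 2019, which is the date termination becomes effective.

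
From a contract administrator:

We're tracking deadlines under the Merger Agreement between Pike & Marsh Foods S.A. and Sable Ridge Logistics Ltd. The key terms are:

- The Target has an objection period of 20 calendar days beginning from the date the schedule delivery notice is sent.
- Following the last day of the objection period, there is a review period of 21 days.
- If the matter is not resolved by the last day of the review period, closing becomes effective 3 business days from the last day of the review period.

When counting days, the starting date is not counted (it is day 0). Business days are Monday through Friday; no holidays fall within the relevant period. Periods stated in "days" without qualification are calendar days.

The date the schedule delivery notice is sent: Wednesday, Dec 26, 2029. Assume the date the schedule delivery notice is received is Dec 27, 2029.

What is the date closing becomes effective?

Adding 20 calendar days to Dec 26, 2029 gives Jan 15, 2030, which is the last day of the objection period.
The last day of the review period: 21 calendar days after Jan 15, 2030 is Feb 5, 2030.
From Tuesday, Feb 5, 2030, 3 business days (Feb 6, Feb 7, Feb 8, skipping weekends) brings us to Friday, Feb 8, 2030, which is the date closing becomes effective.

Feb 8, 2030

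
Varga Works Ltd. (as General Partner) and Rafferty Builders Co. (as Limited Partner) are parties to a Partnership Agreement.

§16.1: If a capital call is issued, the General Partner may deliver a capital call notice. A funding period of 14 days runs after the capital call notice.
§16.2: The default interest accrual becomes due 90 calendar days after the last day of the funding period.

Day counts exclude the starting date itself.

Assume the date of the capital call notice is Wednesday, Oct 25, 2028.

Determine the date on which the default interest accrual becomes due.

The last day of the funding period: 14 calendar days after Oct 25, 2028 is Nov 8, 2028.
The date on which the default interest accrual becomes due: Nov 8, 2028 + 90 days = Feb 6, 2029.

Feb 6, 2029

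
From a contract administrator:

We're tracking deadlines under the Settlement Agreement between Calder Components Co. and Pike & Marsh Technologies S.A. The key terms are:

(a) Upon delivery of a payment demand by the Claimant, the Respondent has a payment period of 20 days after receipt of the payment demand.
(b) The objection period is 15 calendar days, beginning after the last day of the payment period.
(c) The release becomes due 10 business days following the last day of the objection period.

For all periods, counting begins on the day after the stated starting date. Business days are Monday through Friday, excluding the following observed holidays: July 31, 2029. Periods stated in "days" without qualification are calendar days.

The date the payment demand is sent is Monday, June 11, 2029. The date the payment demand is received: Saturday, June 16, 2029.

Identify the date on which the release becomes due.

August 6, 2029

Adding 20 calendar days to June 16, 2029 gives July 6, 2029, which is the last day of the payment period.
The last day of the objection period: July 6, 2029 + 15 days = July 21, 2029.
The date on which the release becomes due: 10 business days after Saturday, July 21, 2029, skipping weekends and the listed holiday on Jul 31 — Jul 23, Jul 24, Jul 25, Jul 26, Jul 27, Jul 30, Aug 1, Aug 2, Aug 3, Aug 6 — lands on Monday, August 6, 2029.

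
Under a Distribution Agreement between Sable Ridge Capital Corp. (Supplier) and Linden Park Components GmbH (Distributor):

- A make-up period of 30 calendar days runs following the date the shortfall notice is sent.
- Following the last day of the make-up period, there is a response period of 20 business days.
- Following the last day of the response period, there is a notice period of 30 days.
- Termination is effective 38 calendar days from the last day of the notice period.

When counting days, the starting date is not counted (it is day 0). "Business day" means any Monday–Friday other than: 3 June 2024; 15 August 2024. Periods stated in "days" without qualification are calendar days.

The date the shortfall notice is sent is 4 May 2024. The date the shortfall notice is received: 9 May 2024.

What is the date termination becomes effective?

7 September 2024

The last day of the make-up period: 30 calendar days after 4 May 2024 is 3 June 2024.
From Monday, 3 June 2024, 20 business days (Jun 4, Jun 5, Jun 6, Jun 7, …, Jun 27, Jun 28, Jul 1, skipping weekends) brings us to Monday, 1 July 2024, which is the last day of the response period.
The last day of the notice period: 1 July 2024 + 30 days = 31 July 2024.
The date termination becomes effective: 38 calendar days after 31 July 2024 is 7 September 2024.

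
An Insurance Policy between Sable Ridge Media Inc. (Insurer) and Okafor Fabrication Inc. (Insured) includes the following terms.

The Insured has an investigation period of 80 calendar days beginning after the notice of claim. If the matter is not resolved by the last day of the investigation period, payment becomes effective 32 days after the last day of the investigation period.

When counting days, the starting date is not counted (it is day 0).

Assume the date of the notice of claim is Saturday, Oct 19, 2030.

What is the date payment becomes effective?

Feb 8, 2031

The last day of the investigation period: Oct 19, 2030 + 80 days = Jan 7, 2031.
The date payment becomes effective: 32 calendar days after Jan 7, 2031 is Feb 8, 2031.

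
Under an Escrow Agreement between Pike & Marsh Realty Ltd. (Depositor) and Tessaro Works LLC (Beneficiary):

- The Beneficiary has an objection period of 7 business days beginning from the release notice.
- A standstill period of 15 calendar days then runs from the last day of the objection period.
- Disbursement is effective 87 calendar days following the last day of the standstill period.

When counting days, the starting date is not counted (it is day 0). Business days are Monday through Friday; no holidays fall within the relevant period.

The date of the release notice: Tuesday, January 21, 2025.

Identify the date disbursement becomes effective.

May 12, 2025

From Tuesday, January 21, 2025, 7 business days (Jan 22, Jan 23, Jan 24, Jan 27, Jan 28, Jan 29, Jan 30, skipping weekends) brings us to Thursday, January 30, 2025, which is the last day of the objection period.
The last day of the standstill period: January 30, 2025 + 15 days = February 14, 2025.
The date disbursement becomes effective: February 14, 2025 + 87 days = May 12, 2025.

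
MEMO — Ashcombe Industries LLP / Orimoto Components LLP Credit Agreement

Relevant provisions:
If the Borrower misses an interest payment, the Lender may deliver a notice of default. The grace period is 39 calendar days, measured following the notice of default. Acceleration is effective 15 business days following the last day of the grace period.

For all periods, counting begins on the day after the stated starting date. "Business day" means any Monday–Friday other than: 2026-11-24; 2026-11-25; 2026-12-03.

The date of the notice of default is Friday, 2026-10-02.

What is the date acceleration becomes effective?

2026-12-04

The last day of the grace period: 39 calendar days after 2026-10-02 is 2026-11-10.
The date acceleration becomes effective: 15 business days after Tuesday, 2026-11-10, skipping weekends and the listed holidays on Nov 24, Nov 25, Dec 3 — Nov 11, Nov 12, Nov 13, Nov 16, …, Dec 1, Dec 2, Dec 4 — lands on Friday, 2026-12-04.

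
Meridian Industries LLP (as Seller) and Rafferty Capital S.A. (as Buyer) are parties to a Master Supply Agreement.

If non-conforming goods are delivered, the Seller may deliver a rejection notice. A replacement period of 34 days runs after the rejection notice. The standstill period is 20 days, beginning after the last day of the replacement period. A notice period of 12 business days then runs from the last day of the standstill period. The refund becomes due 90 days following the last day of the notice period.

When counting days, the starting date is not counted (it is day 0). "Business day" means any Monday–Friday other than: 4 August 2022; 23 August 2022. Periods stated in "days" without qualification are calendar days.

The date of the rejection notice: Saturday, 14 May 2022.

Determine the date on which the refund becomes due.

Adding 34 calendar days to 14 May 2022 gives 17 June 2022, which is the last day of the replacement period.
The last day of the standstill period: 17 June 2022 + 20 days = 7 July 2022.
The last day of the notice period: 12 business days after Thursday, 7 July 2022, skipping weekends — Jul 8, Jul 11, Jul 12, Jul 13, …, Jul 21, Jul 22, Jul 25 — lands on Monday, 25 July 2022.
The date on which the refund becomes due: 25 July 2022 + 90 days = 23 October 2022.

23 October 2022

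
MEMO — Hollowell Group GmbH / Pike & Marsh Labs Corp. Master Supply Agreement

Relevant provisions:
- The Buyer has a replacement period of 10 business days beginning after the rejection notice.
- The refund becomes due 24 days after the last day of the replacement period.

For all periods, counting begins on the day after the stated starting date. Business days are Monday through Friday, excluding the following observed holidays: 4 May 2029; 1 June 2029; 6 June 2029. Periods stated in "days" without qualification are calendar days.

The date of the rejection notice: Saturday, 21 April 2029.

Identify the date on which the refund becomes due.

The last day of the replacement period: counting 10 business days from Saturday, 21 April 2029 (Apr 23, Apr 24, Apr 25, Apr 26, Apr 27, Apr 30, May 1, May 2, May 3, May 7, skipping weekends and the listed holiday on May 4) reaches Monday, 7 May 2029.
The date on which the refund becomes due: 7 May 2029 + 24 days = 31 May 2029.

31 May 2029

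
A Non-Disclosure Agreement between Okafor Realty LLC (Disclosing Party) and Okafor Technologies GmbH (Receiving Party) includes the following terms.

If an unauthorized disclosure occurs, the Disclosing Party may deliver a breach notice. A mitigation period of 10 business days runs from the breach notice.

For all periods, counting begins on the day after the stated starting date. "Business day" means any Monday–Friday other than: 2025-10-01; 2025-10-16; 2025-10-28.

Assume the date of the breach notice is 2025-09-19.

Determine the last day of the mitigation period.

2025-10-06

The last day of the mitigation period: 10 business days after Friday, 2025-09-19, skipping weekends and the listed holiday on Oct 1 — Sep 22, Sep 23, Sep 24, Sep 25, Sep 26, Sep 29, Sep 30, Oct 2, Oct 3, Oct 6 — lands on Monday, 2025-10-06.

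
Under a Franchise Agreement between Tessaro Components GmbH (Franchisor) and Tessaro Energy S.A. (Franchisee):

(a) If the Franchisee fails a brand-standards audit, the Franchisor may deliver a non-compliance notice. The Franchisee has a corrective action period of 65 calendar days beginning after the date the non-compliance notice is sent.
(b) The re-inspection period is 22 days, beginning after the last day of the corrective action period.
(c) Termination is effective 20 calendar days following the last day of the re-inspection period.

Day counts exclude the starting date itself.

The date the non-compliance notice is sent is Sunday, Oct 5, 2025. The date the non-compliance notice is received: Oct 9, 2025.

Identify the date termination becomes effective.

The last day of the corrective action period: Oct 5, 2025 + 65 days = Dec 9, 2025.
The last day of the re-inspection period: Dec 9, 2025 + 22 days = Dec 31, 2025.
The date termination becomes effective: Dec 31, 2025 + 20 days = Jan 20, 2026.

Jan 20, 2026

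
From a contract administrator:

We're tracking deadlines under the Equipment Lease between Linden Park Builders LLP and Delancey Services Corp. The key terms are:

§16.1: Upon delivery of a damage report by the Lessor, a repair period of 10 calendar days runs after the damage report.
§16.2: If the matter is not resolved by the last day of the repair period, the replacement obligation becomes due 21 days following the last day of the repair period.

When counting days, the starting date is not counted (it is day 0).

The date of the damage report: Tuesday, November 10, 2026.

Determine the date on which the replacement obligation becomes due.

December 11, 2026

Adding 10 calendar days to November 10, 2026 gives November 20, 2026, which is the last day of the repair period.
The date on which the replacement obligation becomes due: November 20, 2026 + 21 days = December 11, 2026.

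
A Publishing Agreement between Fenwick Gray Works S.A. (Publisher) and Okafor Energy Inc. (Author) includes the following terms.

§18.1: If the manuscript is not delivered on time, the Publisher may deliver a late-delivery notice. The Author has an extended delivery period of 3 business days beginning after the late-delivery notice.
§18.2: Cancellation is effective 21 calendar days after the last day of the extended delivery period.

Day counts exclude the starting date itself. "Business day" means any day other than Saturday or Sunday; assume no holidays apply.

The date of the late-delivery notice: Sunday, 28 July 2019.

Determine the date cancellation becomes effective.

The last day of the extended delivery period: counting 3 business days from Sunday, 28 July 2019 (Jul 29, Jul 30, Jul 31, skipping weekends) reaches Wednesday, 31 July 2019.
The date cancellation becomes effective: 31 July 2019 + 21 days = 21 August 2019.

21 August 2019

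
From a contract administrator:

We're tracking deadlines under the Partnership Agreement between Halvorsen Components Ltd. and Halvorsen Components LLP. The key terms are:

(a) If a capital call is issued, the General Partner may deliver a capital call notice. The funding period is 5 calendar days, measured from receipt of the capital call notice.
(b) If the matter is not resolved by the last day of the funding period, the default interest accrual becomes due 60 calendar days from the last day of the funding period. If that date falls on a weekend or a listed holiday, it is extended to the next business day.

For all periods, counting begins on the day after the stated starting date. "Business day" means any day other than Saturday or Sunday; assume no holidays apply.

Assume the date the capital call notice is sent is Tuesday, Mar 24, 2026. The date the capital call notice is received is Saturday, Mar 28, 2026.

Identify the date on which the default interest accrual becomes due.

Adding 5 calendar days to Mar 28, 2026 gives Apr 2, 2026, which is the last day of the funding period.
The date on which the default interest accrual becomes due: Apr 2, 2026 + 60 days = Jun 1, 2026. Jun 1, 2026 is a Monday, so no roll-forward applies.

Jun 1, 2026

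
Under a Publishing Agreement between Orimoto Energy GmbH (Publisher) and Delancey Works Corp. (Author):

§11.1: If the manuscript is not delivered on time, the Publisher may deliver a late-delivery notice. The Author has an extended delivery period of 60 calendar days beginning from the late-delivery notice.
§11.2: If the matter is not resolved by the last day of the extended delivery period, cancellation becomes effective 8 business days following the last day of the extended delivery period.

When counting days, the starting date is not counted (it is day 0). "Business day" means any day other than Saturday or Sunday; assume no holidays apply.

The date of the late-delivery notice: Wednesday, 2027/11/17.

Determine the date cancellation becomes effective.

Adding 60 calendar days to 2027/11/17 gives 2028/01/16, which is the last day of the extended delivery period.
The date cancellation becomes effective: counting 8 business days from Sunday, 2028/01/16 (Jan 17, Jan 18, Jan 19, Jan 20, Jan 21, Jan 24, Jan 25, Jan 26, skipping weekends) reaches Wednesday, 2028/01/26.

2028/01/26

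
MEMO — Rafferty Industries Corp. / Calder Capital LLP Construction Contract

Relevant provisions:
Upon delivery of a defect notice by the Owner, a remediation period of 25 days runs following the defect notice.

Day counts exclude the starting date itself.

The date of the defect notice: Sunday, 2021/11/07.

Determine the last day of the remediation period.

2021/12/02

The last day of the remediation period: 25 calendar days after 2021/11/07 is 2021/12/02.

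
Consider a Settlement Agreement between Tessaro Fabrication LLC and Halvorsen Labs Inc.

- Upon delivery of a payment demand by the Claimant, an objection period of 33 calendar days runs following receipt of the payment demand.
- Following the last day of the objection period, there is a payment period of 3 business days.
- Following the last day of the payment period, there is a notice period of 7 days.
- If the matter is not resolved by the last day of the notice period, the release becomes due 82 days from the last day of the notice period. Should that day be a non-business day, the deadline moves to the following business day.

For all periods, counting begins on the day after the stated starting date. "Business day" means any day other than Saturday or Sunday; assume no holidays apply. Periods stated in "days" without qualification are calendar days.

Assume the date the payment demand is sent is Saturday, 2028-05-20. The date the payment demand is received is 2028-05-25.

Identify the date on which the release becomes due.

2028-09-27

The last day of the objection period: 33 calendar days after 2028-05-25 is 2028-06-27.
The last day of the payment period: 3 business days after Tuesday, 2028-06-27, skipping weekends — Jun 28, Jun 29, Jun 30 — lands on Friday, 2028-06-30.
Adding 7 calendar days to 2028-06-30 gives 2028-07-07, which is the last day of the notice period.
Adding 82 calendar days to 2028-07-07 gives 2028-09-27, which is the date on which the release becomes due. 2028-09-27 is a Wednesday, so no roll-forward applies.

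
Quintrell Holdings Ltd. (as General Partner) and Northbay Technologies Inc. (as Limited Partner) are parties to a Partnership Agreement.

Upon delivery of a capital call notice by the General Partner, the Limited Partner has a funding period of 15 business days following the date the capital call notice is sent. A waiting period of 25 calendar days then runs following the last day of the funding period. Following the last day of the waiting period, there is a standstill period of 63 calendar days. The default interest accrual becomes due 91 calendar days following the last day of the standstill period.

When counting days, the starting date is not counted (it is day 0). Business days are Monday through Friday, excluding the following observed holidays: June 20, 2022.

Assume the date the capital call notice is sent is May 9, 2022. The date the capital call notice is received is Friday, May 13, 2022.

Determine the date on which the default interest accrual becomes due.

November 25, 2022

The last day of the funding period: counting 15 business days from Monday, May 9, 2022 (May 10, May 11, May 12, May 13, …, May 26, May 27, May 30, skipping weekends) reaches Monday, May 30, 2022.
The last day of the waiting period: May 30, 2022 + 25 days = June 24, 2022.
Adding 63 calendar days to June 24, 2022 gives August 26, 2022, which is the last day of the standstill period.
Adding 91 calendar days to August 26, 2022 gives November 25, 2022, which is the date on which the default interest accrual becomes due.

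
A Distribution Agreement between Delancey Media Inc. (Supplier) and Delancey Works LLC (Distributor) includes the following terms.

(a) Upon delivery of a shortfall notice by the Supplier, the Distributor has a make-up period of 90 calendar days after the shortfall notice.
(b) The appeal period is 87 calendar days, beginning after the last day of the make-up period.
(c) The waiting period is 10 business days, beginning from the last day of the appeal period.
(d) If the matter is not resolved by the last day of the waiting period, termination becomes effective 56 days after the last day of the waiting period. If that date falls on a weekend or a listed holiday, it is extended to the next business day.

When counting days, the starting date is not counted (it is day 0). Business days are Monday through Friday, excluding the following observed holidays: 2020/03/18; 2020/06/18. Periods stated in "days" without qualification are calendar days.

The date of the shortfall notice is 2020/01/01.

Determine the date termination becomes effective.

2020/09/04

Adding 90 calendar days to 2020/01/01 gives 2020/03/31, which is the last day of the make-up period.
The last day of the appeal period: 87 calendar days after 2020/03/31 is 2020/06/26.
From Friday, 2020/06/26, 10 business days (Jun 29, Jun 30, Jul 1, Jul 2, Jul 3, Jul 6, Jul 7, Jul 8, Jul 9, Jul 10, skipping weekends) brings us to Friday, 2020/07/10, which is the last day of the waiting period.
Adding 56 calendar days to 2020/07/10 gives 2020/09/04, which is the date termination becomes effective. 2020/09/04 is a Friday and is not a listed holiday, so no roll-forward applies.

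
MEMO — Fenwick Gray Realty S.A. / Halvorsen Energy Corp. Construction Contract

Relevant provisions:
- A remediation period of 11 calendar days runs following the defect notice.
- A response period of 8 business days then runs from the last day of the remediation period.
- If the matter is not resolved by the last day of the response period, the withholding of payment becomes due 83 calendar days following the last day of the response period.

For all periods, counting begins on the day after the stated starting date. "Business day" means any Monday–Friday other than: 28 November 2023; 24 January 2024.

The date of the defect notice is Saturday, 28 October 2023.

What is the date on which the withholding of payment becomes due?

The last day of the remediation period: 28 October 2023 + 11 days = 8 November 2023.
The last day of the response period: 8 business days after Wednesday, 8 November 2023, skipping weekends — Nov 9, Nov 10, Nov 13, Nov 14, Nov 15, Nov 16, Nov 17, Nov 20 — lands on Monday, 20 November 2023.
The date on which the withholding of payment becomes due: 83 calendar days after 20 November 2023 is 11 February 2024.

11 February 2024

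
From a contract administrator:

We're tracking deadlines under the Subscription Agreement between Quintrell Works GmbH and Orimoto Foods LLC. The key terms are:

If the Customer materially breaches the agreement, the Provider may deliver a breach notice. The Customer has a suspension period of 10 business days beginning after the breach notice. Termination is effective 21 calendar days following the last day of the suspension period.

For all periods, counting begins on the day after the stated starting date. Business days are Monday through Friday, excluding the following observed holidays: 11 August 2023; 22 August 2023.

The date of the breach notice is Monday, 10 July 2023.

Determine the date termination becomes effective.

14 August 2023

The last day of the suspension period: 10 business days after Monday, 10 July 2023, skipping weekends — Jul 11, Jul 12, Jul 13, Jul 14, Jul 17, Jul 18, Jul 19, Jul 20, Jul 21, Jul 24 — lands on Monday, 24 July 2023.
Adding 21 calendar days to 24 July 2023 gives 14 August 2023, which is the date termination becomes effective.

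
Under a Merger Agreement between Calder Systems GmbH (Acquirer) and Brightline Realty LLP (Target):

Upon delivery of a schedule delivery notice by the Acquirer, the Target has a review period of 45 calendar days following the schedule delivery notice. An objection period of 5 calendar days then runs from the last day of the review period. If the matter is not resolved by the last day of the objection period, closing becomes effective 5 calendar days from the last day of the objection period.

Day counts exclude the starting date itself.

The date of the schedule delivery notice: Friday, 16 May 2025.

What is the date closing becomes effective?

The last day of the review period: 45 calendar days after 16 May 2025 is 30 June 2025.
The last day of the objection period: 5 calendar days after 30 June 2025 is 5 July 2025.
The date closing becomes effective: 5 calendar days after 5 July 2025 is 10 July 2025.

10 July 2025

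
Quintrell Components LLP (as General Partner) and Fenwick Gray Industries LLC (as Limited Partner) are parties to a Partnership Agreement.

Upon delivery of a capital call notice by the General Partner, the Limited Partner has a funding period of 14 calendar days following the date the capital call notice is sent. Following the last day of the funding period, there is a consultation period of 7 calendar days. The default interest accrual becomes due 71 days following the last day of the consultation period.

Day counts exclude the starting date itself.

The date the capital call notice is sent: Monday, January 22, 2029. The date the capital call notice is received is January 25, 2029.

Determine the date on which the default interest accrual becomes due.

April 24, 2029

The last day of the funding period: January 22, 2029 + 14 days = February 5, 2029.
The last day of the consultation period: 7 calendar days after February 5, 2029 is February 12, 2029.
The date on which the default interest accrual becomes due: February 12, 2029 + 71 days = April 24, 2029.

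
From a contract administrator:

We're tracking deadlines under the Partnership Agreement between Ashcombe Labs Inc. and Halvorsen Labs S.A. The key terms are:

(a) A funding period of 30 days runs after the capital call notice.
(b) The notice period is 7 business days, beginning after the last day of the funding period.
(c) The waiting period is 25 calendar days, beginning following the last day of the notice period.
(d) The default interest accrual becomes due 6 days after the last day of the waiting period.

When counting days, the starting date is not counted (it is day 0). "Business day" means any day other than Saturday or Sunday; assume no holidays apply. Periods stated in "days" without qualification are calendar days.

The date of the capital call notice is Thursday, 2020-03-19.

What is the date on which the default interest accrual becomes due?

2020-05-29

Adding 30 calendar days to 2020-03-19 gives 2020-04-18, which is the last day of the funding period.
The last day of the notice period: 7 business days after Saturday, 2020-04-18, skipping weekends — Apr 20, Apr 21, Apr 22, Apr 23, Apr 24, Apr 27, Apr 28 — lands on Tuesday, 2020-04-28.
Adding 25 calendar days to 2020-04-28 gives 2020-05-23, which is the last day of the waiting period.
The date on which the default interest accrual becomes due: 2020-05-23 + 6 days = 2020-05-29.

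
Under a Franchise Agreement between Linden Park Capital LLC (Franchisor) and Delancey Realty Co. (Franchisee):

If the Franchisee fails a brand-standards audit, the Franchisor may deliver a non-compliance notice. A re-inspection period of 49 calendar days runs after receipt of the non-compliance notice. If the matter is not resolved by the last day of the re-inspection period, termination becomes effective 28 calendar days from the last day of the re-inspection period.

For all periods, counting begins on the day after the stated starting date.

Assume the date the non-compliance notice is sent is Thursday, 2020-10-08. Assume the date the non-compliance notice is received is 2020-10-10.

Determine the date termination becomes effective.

2020-12-26

The last day of the re-inspection period: 2020-10-10 + 49 days = 2020-11-28.
The date termination becomes effective: 28 calendar days after 2020-11-28 is 2020-12-26.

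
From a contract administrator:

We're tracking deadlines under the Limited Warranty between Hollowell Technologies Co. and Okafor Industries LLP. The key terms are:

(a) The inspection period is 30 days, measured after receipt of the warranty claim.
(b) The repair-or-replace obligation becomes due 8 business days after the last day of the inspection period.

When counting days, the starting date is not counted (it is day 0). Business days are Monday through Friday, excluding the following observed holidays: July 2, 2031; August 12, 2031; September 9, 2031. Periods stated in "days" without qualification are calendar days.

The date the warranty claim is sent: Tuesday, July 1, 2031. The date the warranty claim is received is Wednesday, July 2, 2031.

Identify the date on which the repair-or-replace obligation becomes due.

Adding 30 calendar days to July 2, 2031 gives August 1, 2031, which is the last day of the inspection period.
From Friday, August 1, 2031, 8 business days (Aug 4, Aug 5, Aug 6, Aug 7, Aug 8, Aug 11, Aug 13, Aug 14, skipping weekends and the listed holiday on Aug 12) brings us to Thursday, August 14, 2031, which is the date on which the repair-or-replace obligation becomes due.

August 14, 2031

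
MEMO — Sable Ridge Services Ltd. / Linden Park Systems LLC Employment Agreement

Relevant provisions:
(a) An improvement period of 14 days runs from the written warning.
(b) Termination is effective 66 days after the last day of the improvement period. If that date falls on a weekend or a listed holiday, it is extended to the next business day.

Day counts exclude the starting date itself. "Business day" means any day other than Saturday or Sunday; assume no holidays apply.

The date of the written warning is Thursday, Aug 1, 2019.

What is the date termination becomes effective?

The last day of the improvement period: 14 calendar days after Aug 1, 2019 is Aug 15, 2019.
Adding 66 calendar days to Aug 15, 2019 gives Oct 20, 2019, which is the date termination becomes effective. That falls on a Sunday, so it rolls to the next business day, Monday, Oct 21, 2019.

Oct 21, 2019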